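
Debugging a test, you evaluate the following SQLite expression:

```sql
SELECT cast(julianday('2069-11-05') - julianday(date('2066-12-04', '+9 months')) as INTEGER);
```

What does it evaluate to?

Adding +9 months to 2066-12-04 gives 2067-09-04.
26 days remain in September 2067 after the 4th (30 − 4).
Full months from October 2067 through October 2069 contribute their day counts.
Then 5 days into November 2069.
Total: 26 + 31 + 30 + 31 + 31 + 29 + 31 + 30 + 31 + 30 + 31 + 31 + 30 + 31 + 30 + 31 + 31 + 28 + 31 + 30 + 31 + 30 + 31 + 31 + 30 + 31 + 5 = 793.

793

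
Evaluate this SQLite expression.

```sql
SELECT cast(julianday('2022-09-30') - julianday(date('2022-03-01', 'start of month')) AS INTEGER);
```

213

`start of month` rewinds 2022-03-01 to 2022-03-01.
30 days remain in March 2022 after the 1st (31 − 1).
April 2022: 30 days.
May 2022: 31 days.
June 2022: 30 days.
July 2022: 31 days.
August 2022: 31 days.
Then 30 days into September 2022.
Total: 30 + 30 + 31 + 30 + 31 + 31 + 30 = 213.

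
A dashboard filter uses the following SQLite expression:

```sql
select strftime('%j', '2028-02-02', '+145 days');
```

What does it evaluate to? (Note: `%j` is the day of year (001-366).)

178

First apply '+145 days': 2028-02-02 → 2028-06-26.
Day-of-year for 2028-06-26: days since 2028-01-01 inclusive = 178, zero-padded to 178.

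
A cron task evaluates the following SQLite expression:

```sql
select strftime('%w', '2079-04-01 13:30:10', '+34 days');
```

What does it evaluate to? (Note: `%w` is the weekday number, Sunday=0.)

5

First apply '+34 days': 2079-04-01 13:30:10 → 2079-05-05 13:30:10.
2079-05-05 is a Friday; with Sunday=0 that is 5.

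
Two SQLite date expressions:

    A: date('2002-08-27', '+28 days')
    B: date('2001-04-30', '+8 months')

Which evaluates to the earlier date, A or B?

B

A = 2002-09-24.
B = 2001-12-30.
B is earlier.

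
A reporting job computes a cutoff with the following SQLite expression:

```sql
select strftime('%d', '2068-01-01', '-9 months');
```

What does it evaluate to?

01

First apply '-9 months': 2068-01-01 → 2067-04-01.
`%d` extracts the 2-digit day of month: 01.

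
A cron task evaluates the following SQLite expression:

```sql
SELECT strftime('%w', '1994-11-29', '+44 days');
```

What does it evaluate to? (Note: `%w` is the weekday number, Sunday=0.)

4

First apply '+44 days': 1994-11-29 → 1995-01-12.
1995-01-12 is a Thursday; with Sunday=0 that is 4.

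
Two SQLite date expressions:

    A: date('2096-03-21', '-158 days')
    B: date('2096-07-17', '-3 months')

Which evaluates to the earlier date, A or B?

A = 2095-10-15.
B = 2096-04-17.
A is earlier.

A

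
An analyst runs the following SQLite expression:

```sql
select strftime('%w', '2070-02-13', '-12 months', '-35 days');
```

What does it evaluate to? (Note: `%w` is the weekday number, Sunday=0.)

First apply '-12 months', '-35 days': 2070-02-13 → 2069-01-09.
2069-01-09 is a Wednesday; with Sunday=0 that is 3.

3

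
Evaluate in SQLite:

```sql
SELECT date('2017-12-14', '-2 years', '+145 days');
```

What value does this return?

2016-05-07

Adding -2 years to 2017-12-14 gives 2015-12-14.
Applying '+145 days' to 2015-12-14: counting 145 days forward gives 2016-05-07.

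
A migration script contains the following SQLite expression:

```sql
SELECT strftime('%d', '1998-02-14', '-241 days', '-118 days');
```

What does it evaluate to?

First apply '-241 days', '-118 days': 1998-02-14 → 1997-02-20.
`%d` extracts the 2-digit day of month: 20.

20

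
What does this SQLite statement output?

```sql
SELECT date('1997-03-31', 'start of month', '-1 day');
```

1997-02-28

`start of month` rewinds 1997-03-31 to 1997-03-01.
Going back 1 day from 1997-03-01 reaches 1997-02-28 (last day of February, 28 days).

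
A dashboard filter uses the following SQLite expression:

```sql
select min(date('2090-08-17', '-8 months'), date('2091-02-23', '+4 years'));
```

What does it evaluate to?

2089-12-17

date('2090-08-17', '-8 months') → 2089-12-17.
date('2091-02-23', '+4 years') → 2095-02-23.
Earlier of the two is 2089-12-17.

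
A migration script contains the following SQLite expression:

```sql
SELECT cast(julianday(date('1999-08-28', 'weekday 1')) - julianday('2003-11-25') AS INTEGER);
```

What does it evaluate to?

-1548

`weekday 1` advances to the next Monday; 1999-08-28 is a Saturday, so it moves forward to 1999-08-30.
1 day remains in August 1999 after the 30th (31 − 30).
Full months from September 1999 through October 2003 contribute their day counts.
Then 25 days into November 2003.
Total: 1 + 30 + 31 + 30 + 31 + 31 + 29 + 31 + 30 + 31 + 30 + 31 + 31 + 30 + 31 + 30 + 31 + 31 + 28 + 31 + 30 + 31 + 30 + 31 + 31 + 30 + 31 + 30 + 31 + 31 + 28 + 31 + 30 + 31 + 30 + 31 + 31 + 30 + 31 + 30 + 31 + 31 + 28 + 31 + 30 + 31 + 30 + 31 + 31 + 30 + 31 + 25 = 1548.
The subtraction is earlier − later, so the result is −1548 → -1548.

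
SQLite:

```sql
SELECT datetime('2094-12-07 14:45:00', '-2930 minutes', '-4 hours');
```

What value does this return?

2094-12-05 09:55:00

2930 minutes = 48h 50m; -2930 minutes from 2094-12-07 14:45:00 is 2094-12-05 13:55:00 (crosses midnight).
-4 hours from 2094-12-05 13:55:00 is 2094-12-05 09:55:00.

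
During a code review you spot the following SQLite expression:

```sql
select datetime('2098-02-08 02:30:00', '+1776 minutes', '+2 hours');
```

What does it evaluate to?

1776 minutes = 29h 36m; +1776 minutes from 2098-02-08 02:30:00 is 2098-02-09 08:06:00 (crosses midnight).
+2 hours from 2098-02-09 08:06:00 is 2098-02-09 10:06:00.

2098-02-09 10:06:00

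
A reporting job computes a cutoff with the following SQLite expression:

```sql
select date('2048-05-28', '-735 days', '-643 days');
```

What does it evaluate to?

2044-08-19

Applying '-735 days' to 2048-05-28: counting 735 days back gives 2046-05-24.
Applying '-643 days' to 2046-05-24: counting 643 days back gives 2044-08-19.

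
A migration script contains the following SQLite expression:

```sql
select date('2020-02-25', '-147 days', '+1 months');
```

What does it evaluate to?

2019-11-01

Applying '-147 days' to 2020-02-25: counting 147 days back gives 2019-10-01.
Adding +1 month to 2019-10-01 gives 2019-11-01.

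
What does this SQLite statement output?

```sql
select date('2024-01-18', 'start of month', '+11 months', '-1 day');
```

`start of month` rewinds 2024-01-18 to 2024-01-01.
Adding +11 months to 2024-01-01 gives 2024-12-01.
Going back 1 day from 2024-12-01 reaches 2024-11-30 (last day of November, 30 days).

2024-11-30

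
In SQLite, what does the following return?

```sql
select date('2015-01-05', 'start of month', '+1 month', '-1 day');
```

2015-01-31

`start of month` rewinds 2015-01-05 to 2015-01-01.
Adding +1 month to 2015-01-01 gives 2015-02-01.
Going back 1 day from 2015-02-01 reaches 2015-01-31 (last day of January, 31 days).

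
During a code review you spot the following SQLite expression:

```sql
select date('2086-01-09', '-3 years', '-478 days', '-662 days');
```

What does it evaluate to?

2079-11-26

Adding -3 years to 2086-01-09 gives 2083-01-09.
Applying '-478 days' to 2083-01-09: counting 478 days back gives 2081-09-18.
Applying '-662 days' to 2081-09-18: counting 662 days back gives 2079-11-26.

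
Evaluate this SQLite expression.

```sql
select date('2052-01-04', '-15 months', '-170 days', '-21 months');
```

Adding -15 months to 2052-01-04 gives 2050-10-04.
Applying '-170 days' to 2050-10-04: counting 170 days back gives 2050-04-17.
Adding -21 months to 2050-04-17 gives 2048-07-17.

2048-07-17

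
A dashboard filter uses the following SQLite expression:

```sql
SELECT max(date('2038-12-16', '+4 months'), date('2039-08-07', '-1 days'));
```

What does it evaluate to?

date('2038-12-16', '+4 months') → 2039-04-16.
date('2039-08-07', '-1 days') → 2039-08-06.
Later of the two is 2039-08-06.

2039-08-06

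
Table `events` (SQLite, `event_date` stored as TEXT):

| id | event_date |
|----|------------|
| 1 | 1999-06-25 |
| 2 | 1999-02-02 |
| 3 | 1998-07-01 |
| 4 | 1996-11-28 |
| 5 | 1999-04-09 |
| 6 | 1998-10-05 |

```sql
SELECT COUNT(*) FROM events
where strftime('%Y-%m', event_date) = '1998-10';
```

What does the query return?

1

Rows with year-month 1998-10: 1998-10-05 → 1.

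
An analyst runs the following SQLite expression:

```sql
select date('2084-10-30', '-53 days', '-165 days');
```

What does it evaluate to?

2084-03-26

Applying '-53 days' to 2084-10-30: counting 53 days back gives 2084-09-07.
Applying '-165 days' to 2084-09-07: counting 165 days back gives 2084-03-26.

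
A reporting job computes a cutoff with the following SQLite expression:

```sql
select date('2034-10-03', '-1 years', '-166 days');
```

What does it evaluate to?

2033-04-20

Adding -1 year to 2034-10-03 gives 2033-10-03.
Applying '-166 days' to 2033-10-03: counting 166 days back gives 2033-04-20.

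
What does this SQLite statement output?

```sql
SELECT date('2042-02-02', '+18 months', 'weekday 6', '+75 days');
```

2043-10-22

Adding +18 months to 2042-02-02 gives 2043-08-02.
`weekday 6` advances to the next Saturday; 2043-08-02 is a Sunday, so it moves forward to 2043-08-08.
Applying '+75 days' to 2043-08-08: counting 75 days forward gives 2043-10-22.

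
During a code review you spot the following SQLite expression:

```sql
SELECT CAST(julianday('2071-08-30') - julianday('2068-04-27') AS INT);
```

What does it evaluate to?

3 days remain in April 2068 after the 27th (30 − 27).
Full months from May 2068 through July 2071 contribute their day counts.
Then 30 days into August 2071.
Total: 3 + 31 + 30 + 31 + 31 + 30 + 31 + 30 + 31 + 31 + 28 + 31 + 30 + 31 + 30 + 31 + 31 + 30 + 31 + 30 + 31 + 31 + 28 + 31 + 30 + 31 + 30 + 31 + 31 + 30 + 31 + 30 + 31 + 31 + 28 + 31 + 30 + 31 + 30 + 31 + 30 = 1220.

1220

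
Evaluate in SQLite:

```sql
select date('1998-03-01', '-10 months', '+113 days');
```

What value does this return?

1997-08-22

Adding -10 months to 1998-03-01 gives 1997-05-01.
Applying '+113 days' to 1997-05-01: counting 113 days forward gives 1997-08-22.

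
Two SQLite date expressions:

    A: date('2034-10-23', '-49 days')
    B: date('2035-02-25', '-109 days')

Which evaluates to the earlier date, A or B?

A

A = 2034-09-04.
B = 2034-11-08.
A is earlier.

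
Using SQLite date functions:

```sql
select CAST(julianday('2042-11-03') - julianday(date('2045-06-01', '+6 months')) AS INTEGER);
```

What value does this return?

Adding +6 months to 2045-06-01 gives 2045-12-01.
27 days remain in November 2042 after the 3rd (30 − 3).
Full months from December 2042 through November 2045 contribute their day counts.
Then 1 day into December 2045.
Total: 27 + 31 + 31 + 28 + 31 + 30 + 31 + 30 + 31 + 31 + 30 + 31 + 30 + 31 + 31 + 29 + 31 + 30 + 31 + 30 + 31 + 31 + 30 + 31 + 30 + 31 + 31 + 28 + 31 + 30 + 31 + 30 + 31 + 31 + 30 + 31 + 30 + 1 = 1124.
The subtraction is earlier − later, so the result is −1124 → -1124.

-1124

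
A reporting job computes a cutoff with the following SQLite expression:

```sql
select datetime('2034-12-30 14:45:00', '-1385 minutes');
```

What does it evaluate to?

1385 minutes = 23h 5m; -1385 minutes from 2034-12-30 14:45:00 is 2034-12-29 15:40:00 (crosses midnight).

2034-12-29 15:40:00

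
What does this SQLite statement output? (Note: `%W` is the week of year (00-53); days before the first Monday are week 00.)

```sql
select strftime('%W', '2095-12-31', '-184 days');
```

26

First apply '-184 days': 2095-12-31 → 2095-06-30.
2095-06-30 is a Thursday. SQLite's %W counts Mondays since the year started; the result is 26.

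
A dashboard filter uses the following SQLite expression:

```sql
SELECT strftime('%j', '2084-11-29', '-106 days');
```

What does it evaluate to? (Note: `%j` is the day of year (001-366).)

228

First apply '-106 days': 2084-11-29 → 2084-08-15.
Day-of-year for 2084-08-15: days since 2084-01-01 inclusive = 228, zero-padded to 228.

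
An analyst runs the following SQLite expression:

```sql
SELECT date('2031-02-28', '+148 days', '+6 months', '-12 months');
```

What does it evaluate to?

Applying '+148 days' to 2031-02-28: counting 148 days forward gives 2031-07-26.
Adding +6 months to 2031-07-26 gives 2032-01-26.
Adding -12 months to 2032-01-26 gives 2031-01-26.

2031-01-26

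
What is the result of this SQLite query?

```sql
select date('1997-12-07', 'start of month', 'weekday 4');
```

`start of month` rewinds 1997-12-07 to 1997-12-01.
`weekday 4` advances to the next Thursday; 1997-12-01 is a Monday, so it moves forward to 1997-12-04.

1997-12-04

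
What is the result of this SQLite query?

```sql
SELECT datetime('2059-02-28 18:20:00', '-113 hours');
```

2059-02-24 01:20:00

-113 hours from 2059-02-28 18:20:00 is 2059-02-24 01:20:00 (crosses midnight).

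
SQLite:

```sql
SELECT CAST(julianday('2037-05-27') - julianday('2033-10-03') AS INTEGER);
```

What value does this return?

28 days remain in October 2033 after the 3rd (31 − 3).
Full months from November 2033 through April 2037 contribute their day counts.
Then 27 days into May 2037.
Total: 28 + 30 + 31 + 31 + 28 + 31 + 30 + 31 + 30 + 31 + 31 + 30 + 31 + 30 + 31 + 31 + 28 + 31 + 30 + 31 + 30 + 31 + 31 + 30 + 31 + 30 + 31 + 31 + 29 + 31 + 30 + 31 + 30 + 31 + 31 + 30 + 31 + 30 + 31 + 31 + 28 + 31 + 30 + 27 = 1332.

1332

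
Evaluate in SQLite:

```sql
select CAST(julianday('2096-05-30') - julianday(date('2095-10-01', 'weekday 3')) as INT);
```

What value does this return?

238

`weekday 3` advances to the next Wednesday; 2095-10-01 is a Saturday, so it moves forward to 2095-10-05.
26 days remain in October 2095 after the 5th (31 − 5).
Full months from November 2095 through April 2096 contribute their day counts.
Then 30 days into May 2096.
Total: 26 + 30 + 31 + 31 + 29 + 31 + 30 + 30 = 238.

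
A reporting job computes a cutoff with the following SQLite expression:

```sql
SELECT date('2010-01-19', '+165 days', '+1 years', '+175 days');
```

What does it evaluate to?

2011-12-25

Applying '+165 days' to 2010-01-19: counting 165 days forward gives 2010-07-03.
Adding +1 year to 2010-07-03 gives 2011-07-03.
Applying '+175 days' to 2011-07-03: counting 175 days forward gives 2011-12-25.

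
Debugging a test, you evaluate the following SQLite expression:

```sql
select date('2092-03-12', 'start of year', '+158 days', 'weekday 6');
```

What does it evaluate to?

`start of year` rewinds 2092-03-12 to 2092-01-01.
Applying '+158 days' to 2092-01-01: counting 158 days forward gives 2092-06-07.
`weekday 6` advances to the next Saturday; 2092-06-07 is already a Saturday, so it stays at 2092-06-07.

2092-06-07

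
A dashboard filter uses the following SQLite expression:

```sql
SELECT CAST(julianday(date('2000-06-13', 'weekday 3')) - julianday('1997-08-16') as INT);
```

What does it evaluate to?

`weekday 3` advances to the next Wednesday; 2000-06-13 is a Tuesday, so it moves forward to 2000-06-14.
15 days remain in August 1997 after the 16th (31 − 16).
Full months from September 1997 through May 2000 contribute their day counts.
Then 14 days into June 2000.
Total: 15 + 30 + 31 + 30 + 31 + 31 + 28 + 31 + 30 + 31 + 30 + 31 + 31 + 30 + 31 + 30 + 31 + 31 + 28 + 31 + 30 + 31 + 30 + 31 + 31 + 30 + 31 + 30 + 31 + 31 + 29 + 31 + 30 + 31 + 14 = 1033.

1033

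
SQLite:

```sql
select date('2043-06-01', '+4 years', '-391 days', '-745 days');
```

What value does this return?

Adding +4 years to 2043-06-01 gives 2047-06-01.
Applying '-391 days' to 2047-06-01: counting 391 days back gives 2046-05-06.
Applying '-745 days' to 2046-05-06: counting 745 days back gives 2044-04-21.

2044-04-21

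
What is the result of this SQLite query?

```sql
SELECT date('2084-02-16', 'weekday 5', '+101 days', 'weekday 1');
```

2084-05-29

`weekday 5` advances to the next Friday; 2084-02-16 is a Wednesday, so it moves forward to 2084-02-18.
Applying '+101 days' to 2084-02-18: counting 101 days forward gives 2084-05-29.
`weekday 1` advances to the next Monday; 2084-05-29 is already a Monday, so it stays at 2084-05-29.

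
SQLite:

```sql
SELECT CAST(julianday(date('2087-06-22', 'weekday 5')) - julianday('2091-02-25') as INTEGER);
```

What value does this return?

-1339

`weekday 5` advances to the next Friday; 2087-06-22 is a Sunday, so it moves forward to 2087-06-27.
3 days remain in June 2087 after the 27th (30 − 27).
Full months from July 2087 through January 2091 contribute their day counts.
Then 25 days into February 2091.
Total: 3 + 31 + 31 + 30 + 31 + 30 + 31 + 31 + 29 + 31 + 30 + 31 + 30 + 31 + 31 + 30 + 31 + 30 + 31 + 31 + 28 + 31 + 30 + 31 + 30 + 31 + 31 + 30 + 31 + 30 + 31 + 31 + 28 + 31 + 30 + 31 + 30 + 31 + 31 + 30 + 31 + 30 + 31 + 31 + 25 = 1339.
The subtraction is earlier − later, so the result is −1339 → -1339.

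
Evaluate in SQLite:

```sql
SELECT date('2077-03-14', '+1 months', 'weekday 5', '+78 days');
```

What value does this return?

Adding +1 month to 2077-03-14 gives 2077-04-14.
`weekday 5` advances to the next Friday; 2077-04-14 is a Wednesday, so it moves forward to 2077-04-16.
Applying '+78 days' to 2077-04-16: counting 78 days forward gives 2077-07-03.

2077-07-03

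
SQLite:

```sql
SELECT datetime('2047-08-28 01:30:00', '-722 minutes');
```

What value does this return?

722 minutes = 12h 2m; -722 minutes from 2047-08-28 01:30:00 is 2047-08-27 13:28:00 (crosses midnight).

2047-08-27 13:28:00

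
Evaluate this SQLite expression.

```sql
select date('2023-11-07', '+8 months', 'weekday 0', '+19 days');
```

Adding +8 months to 2023-11-07 gives 2024-07-07.
`weekday 0` advances to the next Sunday; 2024-07-07 is already a Sunday, so it stays at 2024-07-07.
Advancing 19 more days within July lands on 2024-07-26.

2024-07-26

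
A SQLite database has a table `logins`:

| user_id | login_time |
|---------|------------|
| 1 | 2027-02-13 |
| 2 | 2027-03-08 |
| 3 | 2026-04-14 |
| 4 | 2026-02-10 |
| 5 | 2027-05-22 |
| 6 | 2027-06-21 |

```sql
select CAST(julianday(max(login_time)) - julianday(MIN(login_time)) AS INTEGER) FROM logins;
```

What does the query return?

496

MIN = 2026-02-10, MAX = 2027-06-21.
18 days remain in February 2026 after the 10th (28 − 10).
Full months from March 2026 through May 2027 contribute their day counts.
Then 21 days into June 2027.
Total: 18 + 31 + 30 + 31 + 30 + 31 + 31 + 30 + 31 + 30 + 31 + 31 + 28 + 31 + 30 + 31 + 21 = 496.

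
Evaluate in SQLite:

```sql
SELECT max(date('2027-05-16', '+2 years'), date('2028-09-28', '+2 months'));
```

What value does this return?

2029-05-16

date('2027-05-16', '+2 years') → 2029-05-16.
date('2028-09-28', '+2 months') → 2028-11-28.
Later of the two is 2029-05-16.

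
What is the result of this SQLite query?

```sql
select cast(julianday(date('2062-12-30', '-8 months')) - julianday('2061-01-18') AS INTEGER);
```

467

Adding -8 months to 2062-12-30 gives 2062-04-30.
13 days remain in January 2061 after the 18th (31 − 18).
Full months from February 2061 through March 2062 contribute their day counts.
Then 30 days into April 2062.
Total: 13 + 28 + 31 + 30 + 31 + 30 + 31 + 31 + 30 + 31 + 30 + 31 + 31 + 28 + 31 + 30 = 467.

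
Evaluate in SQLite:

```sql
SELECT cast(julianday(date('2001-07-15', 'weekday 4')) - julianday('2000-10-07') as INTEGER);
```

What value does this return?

`weekday 4` advances to the next Thursday; 2001-07-15 is a Sunday, so it moves forward to 2001-07-19.
24 days remain in October 2000 after the 7th (31 − 7).
Full months from November 2000 through June 2001 contribute their day counts.
Then 19 days into July 2001.
Total: 24 + 30 + 31 + 31 + 28 + 31 + 30 + 31 + 30 + 19 = 285.

285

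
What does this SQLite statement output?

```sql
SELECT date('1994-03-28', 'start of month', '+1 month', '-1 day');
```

1994-03-31

`start of month` rewinds 1994-03-28 to 1994-03-01.
Adding +1 month to 1994-03-01 gives 1994-04-01.
Going back 1 day from 1994-04-01 reaches 1994-03-31 (last day of March, 31 days).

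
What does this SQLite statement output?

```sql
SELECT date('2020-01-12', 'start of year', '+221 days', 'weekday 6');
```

`start of year` rewinds 2020-01-12 to 2020-01-01.
Applying '+221 days' to 2020-01-01: counting 221 days forward gives 2020-08-09.
`weekday 6` advances to the next Saturday; 2020-08-09 is a Sunday, so it moves forward to 2020-08-15.

2020-08-15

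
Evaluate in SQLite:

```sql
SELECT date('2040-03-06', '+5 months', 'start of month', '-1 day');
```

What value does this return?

2040-07-31

Adding +5 months to 2040-03-06 gives 2040-08-06.
`start of month` rewinds 2040-08-06 to 2040-08-01.
Going back 1 day from 2040-08-01 reaches 2040-07-31 (last day of July, 31 days).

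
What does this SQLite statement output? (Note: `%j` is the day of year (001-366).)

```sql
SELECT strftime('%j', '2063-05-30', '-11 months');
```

181

First apply '-11 months': 2063-05-30 → 2062-06-30.
Day-of-year for 2062-06-30: days since 2062-01-01 inclusive = 181, zero-padded to 181.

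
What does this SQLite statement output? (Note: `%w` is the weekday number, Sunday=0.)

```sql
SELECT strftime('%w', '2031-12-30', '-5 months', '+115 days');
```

First apply '-5 months', '+115 days': 2031-12-30 → 2031-11-22.
2031-11-22 is a Saturday; with Sunday=0 that is 6.

6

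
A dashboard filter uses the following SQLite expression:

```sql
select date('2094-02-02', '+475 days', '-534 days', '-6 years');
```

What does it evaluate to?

2087-12-05

Applying '+475 days' to 2094-02-02: counting 475 days forward gives 2095-05-23.
Applying '-534 days' to 2095-05-23: counting 534 days back gives 2093-12-05.
Adding -6 years to 2093-12-05 gives 2087-12-05.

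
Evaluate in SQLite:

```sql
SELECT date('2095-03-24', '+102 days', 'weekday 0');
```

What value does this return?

2095-07-10

Applying '+102 days' to 2095-03-24: counting 102 days forward gives 2095-07-04.
`weekday 0` advances to the next Sunday; 2095-07-04 is a Monday, so it moves forward to 2095-07-10.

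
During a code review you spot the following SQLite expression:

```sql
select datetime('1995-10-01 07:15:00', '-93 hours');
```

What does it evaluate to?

1995-09-27 10:15:00

-93 hours from 1995-10-01 07:15:00 is 1995-09-27 10:15:00 (crosses midnight).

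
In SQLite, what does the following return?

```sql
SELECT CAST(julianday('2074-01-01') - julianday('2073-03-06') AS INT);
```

301

25 days remain in March 2073 after the 6th (31 − 6).
Full months from April 2073 through December 2073 contribute their day counts.
Then 1 day into January 2074.
Total: 25 + 30 + 31 + 30 + 31 + 31 + 30 + 31 + 30 + 31 + 1 = 301.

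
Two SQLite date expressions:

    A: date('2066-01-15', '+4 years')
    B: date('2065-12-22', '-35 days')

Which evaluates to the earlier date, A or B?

B

A = 2070-01-15.
B = 2065-11-17.
B is earlier.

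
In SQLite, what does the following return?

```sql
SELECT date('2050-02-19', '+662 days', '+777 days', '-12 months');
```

Applying '+662 days' to 2050-02-19: counting 662 days forward gives 2051-12-13.
Applying '+777 days' to 2051-12-13: counting 777 days forward gives 2054-01-28.
Adding -12 months to 2054-01-28 gives 2053-01-28.

2053-01-28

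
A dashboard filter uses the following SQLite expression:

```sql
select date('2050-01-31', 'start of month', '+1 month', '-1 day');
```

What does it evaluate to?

2050-01-31

`start of month` rewinds 2050-01-31 to 2050-01-01.
Adding +1 month to 2050-01-01 gives 2050-02-01.
Going back 1 day from 2050-02-01 reaches 2050-01-31 (last day of January, 31 days).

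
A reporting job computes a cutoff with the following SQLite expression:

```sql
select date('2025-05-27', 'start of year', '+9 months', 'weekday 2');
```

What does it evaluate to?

`start of year` rewinds 2025-05-27 to 2025-01-01.
Adding +9 months to 2025-01-01 gives 2025-10-01.
`weekday 2` advances to the next Tuesday; 2025-10-01 is a Wednesday, so it moves forward to 2025-10-07.

2025-10-07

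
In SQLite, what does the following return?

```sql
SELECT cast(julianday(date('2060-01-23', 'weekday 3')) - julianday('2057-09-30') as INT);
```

`weekday 3` advances to the next Wednesday; 2060-01-23 is a Friday, so it moves forward to 2060-01-28.
0 days remain in September 2057 after the 30th (30 − 30).
Full months from October 2057 through December 2059 contribute their day counts.
Then 28 days into January 2060.
Total: 0 + 31 + 30 + 31 + 31 + 28 + 31 + 30 + 31 + 30 + 31 + 31 + 30 + 31 + 30 + 31 + 31 + 28 + 31 + 30 + 31 + 30 + 31 + 31 + 30 + 31 + 30 + 31 + 28 = 850.

850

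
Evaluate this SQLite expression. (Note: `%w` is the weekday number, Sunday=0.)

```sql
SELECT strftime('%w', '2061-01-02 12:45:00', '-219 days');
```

5

First apply '-219 days': 2061-01-02 12:45:00 → 2060-05-28 12:45:00.
2060-05-28 is a Friday; with Sunday=0 that is 5.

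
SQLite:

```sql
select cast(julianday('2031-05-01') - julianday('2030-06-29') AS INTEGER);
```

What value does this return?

1 day remains in June 2030 after the 29th (30 − 29).
Full months from July 2030 through April 2031 contribute their day counts.
Then 1 day into May 2031.
Total: 1 + 31 + 31 + 30 + 31 + 30 + 31 + 31 + 28 + 31 + 30 + 1 = 306.

306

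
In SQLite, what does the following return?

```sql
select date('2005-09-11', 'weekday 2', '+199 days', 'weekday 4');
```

`weekday 2` advances to the next Tuesday; 2005-09-11 is a Sunday, so it moves forward to 2005-09-13.
Applying '+199 days' to 2005-09-13: counting 199 days forward gives 2006-03-31.
`weekday 4` advances to the next Thursday; 2006-03-31 is a Friday, so it moves forward to 2006-04-06.

2006-04-06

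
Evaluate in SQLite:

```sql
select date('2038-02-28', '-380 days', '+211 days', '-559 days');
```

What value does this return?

Applying '-380 days' to 2038-02-28: counting 380 days back gives 2037-02-13.
Applying '+211 days' to 2037-02-13: counting 211 days forward gives 2037-09-12.
Applying '-559 days' to 2037-09-12: counting 559 days back gives 2036-03-02.

2036-03-02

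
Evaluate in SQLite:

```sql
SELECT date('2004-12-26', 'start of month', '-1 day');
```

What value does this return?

`start of month` rewinds 2004-12-26 to 2004-12-01.
Going back 1 day from 2004-12-01 reaches 2004-11-30 (last day of November, 30 days).

2004-11-30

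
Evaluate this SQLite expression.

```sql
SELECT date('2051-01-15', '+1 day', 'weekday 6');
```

2051-01-21

Advancing 1 more day within January lands on 2051-01-16.
`weekday 6` advances to the next Saturday; 2051-01-16 is a Monday, so it moves forward to 2051-01-21.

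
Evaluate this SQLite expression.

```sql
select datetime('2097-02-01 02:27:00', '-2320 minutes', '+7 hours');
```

2097-01-30 18:47:00

2320 minutes = 38h 40m; -2320 minutes from 2097-02-01 02:27:00 is 2097-01-30 11:47:00 (crosses midnight).
+7 hours from 2097-01-30 11:47:00 is 2097-01-30 18:47:00.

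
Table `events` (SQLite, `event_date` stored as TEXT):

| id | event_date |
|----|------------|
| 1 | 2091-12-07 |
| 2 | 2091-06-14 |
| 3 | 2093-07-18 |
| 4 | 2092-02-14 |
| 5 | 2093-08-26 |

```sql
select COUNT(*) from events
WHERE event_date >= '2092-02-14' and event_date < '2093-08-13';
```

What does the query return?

2

Rows in [2092-02-14, 2093-08-13): 2093-07-18, 2092-02-14 → 2 rows.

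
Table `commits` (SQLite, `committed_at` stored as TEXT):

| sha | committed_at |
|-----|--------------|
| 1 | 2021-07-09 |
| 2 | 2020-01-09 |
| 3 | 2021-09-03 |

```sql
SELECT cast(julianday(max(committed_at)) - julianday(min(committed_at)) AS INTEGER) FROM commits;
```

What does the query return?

603

MIN = 2020-01-09, MAX = 2021-09-03.
22 days remain in January 2020 after the 9th (31 − 9).
Full months from February 2020 through August 2021 contribute their day counts.
Then 3 days into September 2021.
Total: 22 + 29 + 31 + 30 + 31 + 30 + 31 + 31 + 30 + 31 + 30 + 31 + 31 + 28 + 31 + 30 + 31 + 30 + 31 + 31 + 3 = 603.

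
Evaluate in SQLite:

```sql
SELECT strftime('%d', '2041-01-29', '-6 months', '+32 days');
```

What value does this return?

First apply '-6 months', '+32 days': 2041-01-29 → 2040-08-30.
`%d` extracts the 2-digit day of month: 30.

30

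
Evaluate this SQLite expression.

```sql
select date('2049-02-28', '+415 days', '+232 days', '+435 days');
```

2052-02-15

Applying '+415 days' to 2049-02-28: counting 415 days forward gives 2050-04-19.
Applying '+232 days' to 2050-04-19: counting 232 days forward gives 2050-12-07.
Applying '+435 days' to 2050-12-07: counting 435 days forward gives 2052-02-15.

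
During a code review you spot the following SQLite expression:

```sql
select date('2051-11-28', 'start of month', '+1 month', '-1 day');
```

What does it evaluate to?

`start of month` rewinds 2051-11-28 to 2051-11-01.
Adding +1 month to 2051-11-01 gives 2051-12-01.
Going back 1 day from 2051-12-01 reaches 2051-11-30 (last day of November, 30 days).

2051-11-30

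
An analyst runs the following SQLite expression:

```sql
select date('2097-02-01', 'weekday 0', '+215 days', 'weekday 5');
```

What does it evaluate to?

2097-09-06

`weekday 0` advances to the next Sunday; 2097-02-01 is a Friday, so it moves forward to 2097-02-03.
Applying '+215 days' to 2097-02-03: counting 215 days forward gives 2097-09-06.
`weekday 5` advances to the next Friday; 2097-09-06 is already a Friday, so it stays at 2097-09-06.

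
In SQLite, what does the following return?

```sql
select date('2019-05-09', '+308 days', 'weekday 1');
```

Applying '+308 days' to 2019-05-09: counting 308 days forward gives 2020-03-12.
`weekday 1` advances to the next Monday; 2020-03-12 is a Thursday, so it moves forward to 2020-03-16.

2020-03-16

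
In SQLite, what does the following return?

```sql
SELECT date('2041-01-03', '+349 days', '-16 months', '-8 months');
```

Applying '+349 days' to 2041-01-03: counting 349 days forward gives 2041-12-18.
Adding -16 months to 2041-12-18 gives 2040-08-18.
Adding -8 months to 2040-08-18 gives 2039-12-18.

2039-12-18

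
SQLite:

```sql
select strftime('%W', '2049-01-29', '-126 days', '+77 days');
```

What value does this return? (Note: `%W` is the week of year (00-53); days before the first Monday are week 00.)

First apply '-126 days', '+77 days': 2049-01-29 → 2048-12-11.
2048-12-11 is a Friday. SQLite's %W counts Mondays since the year started; the result is 49.

49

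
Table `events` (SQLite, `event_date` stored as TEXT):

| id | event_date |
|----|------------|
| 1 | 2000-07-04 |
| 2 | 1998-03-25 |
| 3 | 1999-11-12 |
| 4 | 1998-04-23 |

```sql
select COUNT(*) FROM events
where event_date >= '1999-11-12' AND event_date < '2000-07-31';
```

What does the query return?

2

Rows in [1999-11-12, 2000-07-31): 2000-07-04, 1999-11-12 → 2 rows.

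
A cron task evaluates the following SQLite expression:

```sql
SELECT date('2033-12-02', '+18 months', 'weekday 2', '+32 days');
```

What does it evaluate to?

Adding +18 months to 2033-12-02 gives 2035-06-02.
`weekday 2` advances to the next Tuesday; 2035-06-02 is a Saturday, so it moves forward to 2035-06-05.
June 2035 has 30 days; 25 remain after the 5th, so 26 days reach 2035-07-01.
Advancing 6 more days within July lands on 2035-07-07.

2035-07-07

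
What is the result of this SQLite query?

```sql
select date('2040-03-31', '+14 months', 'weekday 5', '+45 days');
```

Adding +14 months to 2040-03-31 gives 2041-05-31.
`weekday 5` advances to the next Friday; 2041-05-31 is already a Friday, so it stays at 2041-05-31.
Applying '+45 days' to 2041-05-31: counting 45 days forward gives 2041-07-15.

2041-07-15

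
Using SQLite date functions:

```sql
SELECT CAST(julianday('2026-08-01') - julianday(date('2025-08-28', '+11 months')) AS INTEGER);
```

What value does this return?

Adding +11 months to 2025-08-28 gives 2026-07-28.
3 days remain in July 2026 after the 28th (31 − 28).
Then 1 day into August 2026.
Total: 3 + 1 = 4.

4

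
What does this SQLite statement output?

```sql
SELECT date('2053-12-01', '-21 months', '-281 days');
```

2051-05-25

Adding -21 months to 2053-12-01 gives 2052-03-01.
Applying '-281 days' to 2052-03-01: counting 281 days back gives 2051-05-25.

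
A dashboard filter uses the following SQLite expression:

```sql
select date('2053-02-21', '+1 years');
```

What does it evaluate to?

Adding +1 year to 2053-02-21 gives 2054-02-21.

2054-02-21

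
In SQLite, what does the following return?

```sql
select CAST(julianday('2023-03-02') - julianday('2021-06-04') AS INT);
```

26 days remain in June 2021 after the 4th (30 − 4).
Full months from July 2021 through February 2023 contribute their day counts.
Then 2 days into March 2023.
Total: 26 + 31 + 31 + 30 + 31 + 30 + 31 + 31 + 28 + 31 + 30 + 31 + 30 + 31 + 31 + 30 + 31 + 30 + 31 + 31 + 28 + 2 = 636.

636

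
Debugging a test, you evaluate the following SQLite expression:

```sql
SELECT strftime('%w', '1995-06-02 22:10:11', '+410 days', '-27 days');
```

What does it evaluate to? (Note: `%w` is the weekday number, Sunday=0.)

3

First apply '+410 days', '-27 days': 1995-06-02 22:10:11 → 1996-06-19 22:10:11.
1996-06-19 is a Wednesday; with Sunday=0 that is 3.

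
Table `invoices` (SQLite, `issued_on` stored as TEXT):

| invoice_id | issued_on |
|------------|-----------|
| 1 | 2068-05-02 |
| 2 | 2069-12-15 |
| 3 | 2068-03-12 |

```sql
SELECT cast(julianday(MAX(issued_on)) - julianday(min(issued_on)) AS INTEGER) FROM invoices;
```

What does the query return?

MIN = 2068-03-12, MAX = 2069-12-15.
19 days remain in March 2068 after the 12th (31 − 12).
Full months from April 2068 through November 2069 contribute their day counts.
Then 15 days into December 2069.
Total: 19 + 30 + 31 + 30 + 31 + 31 + 30 + 31 + 30 + 31 + 31 + 28 + 31 + 30 + 31 + 30 + 31 + 31 + 30 + 31 + 30 + 15 = 643.

643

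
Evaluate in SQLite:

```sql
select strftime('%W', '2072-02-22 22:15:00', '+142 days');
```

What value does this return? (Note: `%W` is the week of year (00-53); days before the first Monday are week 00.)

28

First apply '+142 days': 2072-02-22 22:15:00 → 2072-07-13 22:15:00.
2072-07-13 is a Wednesday. SQLite's %W counts Mondays since the year started; the result is 28.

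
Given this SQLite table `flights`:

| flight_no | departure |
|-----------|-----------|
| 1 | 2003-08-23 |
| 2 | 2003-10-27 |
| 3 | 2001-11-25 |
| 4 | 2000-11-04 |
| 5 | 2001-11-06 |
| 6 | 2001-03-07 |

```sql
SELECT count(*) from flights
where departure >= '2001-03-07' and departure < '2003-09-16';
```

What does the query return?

Rows in [2001-03-07, 2003-09-16): 2003-08-23, 2001-11-25, 2001-11-06, 2001-03-07 → 4 rows.

4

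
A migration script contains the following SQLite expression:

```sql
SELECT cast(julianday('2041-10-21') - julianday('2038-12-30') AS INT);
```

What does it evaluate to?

1026

1 day remains in December 2038 after the 30th (31 − 30).
Full months from January 2039 through September 2041 contribute their day counts.
Then 21 days into October 2041.
Total: 1 + 31 + 28 + 31 + 30 + 31 + 30 + 31 + 31 + 30 + 31 + 30 + 31 + 31 + 29 + 31 + 30 + 31 + 30 + 31 + 31 + 30 + 31 + 30 + 31 + 31 + 28 + 31 + 30 + 31 + 30 + 31 + 31 + 30 + 21 = 1026.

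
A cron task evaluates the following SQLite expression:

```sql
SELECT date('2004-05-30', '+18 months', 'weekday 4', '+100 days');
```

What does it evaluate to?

2006-03-11

Adding +18 months to 2004-05-30 gives 2005-11-30.
`weekday 4` advances to the next Thursday; 2005-11-30 is a Wednesday, so it moves forward to 2005-12-01.
Applying '+100 days' to 2005-12-01: counting 100 days forward gives 2006-03-11.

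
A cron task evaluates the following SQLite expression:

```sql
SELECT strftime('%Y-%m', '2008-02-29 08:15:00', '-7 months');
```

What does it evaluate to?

2007-07

First apply '-7 months': 2008-02-29 08:15:00 → 2007-07-29 08:15:00.
`%Y-%m` extracts the year-month: 2007-07.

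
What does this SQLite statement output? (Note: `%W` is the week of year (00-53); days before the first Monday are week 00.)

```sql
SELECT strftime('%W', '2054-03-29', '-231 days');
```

First apply '-231 days': 2054-03-29 → 2053-08-10.
2053-08-10 is a Sunday. SQLite's %W counts Mondays since the year started; the result is 31.

31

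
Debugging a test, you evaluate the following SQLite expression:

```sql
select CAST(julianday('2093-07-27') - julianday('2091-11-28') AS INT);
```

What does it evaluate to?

607

2 days remain in November 2091 after the 28th (30 − 28).
Full months from December 2091 through June 2093 contribute their day counts.
Then 27 days into July 2093.
Total: 2 + 31 + 31 + 29 + 31 + 30 + 31 + 30 + 31 + 31 + 30 + 31 + 30 + 31 + 31 + 28 + 31 + 30 + 31 + 30 + 27 = 607.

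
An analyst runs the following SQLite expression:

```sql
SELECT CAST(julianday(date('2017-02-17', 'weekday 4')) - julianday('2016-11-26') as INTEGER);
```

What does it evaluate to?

`weekday 4` advances to the next Thursday; 2017-02-17 is a Friday, so it moves forward to 2017-02-23.
4 days remain in November 2016 after the 26th (30 − 26).
December 2016: 31 days.
January 2017: 31 days.
Then 23 days into February 2017.
Total: 4 + 31 + 31 + 23 = 89.

89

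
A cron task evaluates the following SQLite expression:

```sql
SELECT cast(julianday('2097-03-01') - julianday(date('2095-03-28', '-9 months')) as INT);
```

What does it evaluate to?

977

Adding -9 months to 2095-03-28 gives 2094-06-28.
2 days remain in June 2094 after the 28th (30 − 28).
Full months from July 2094 through February 2097 contribute their day counts.
Then 1 day into March 2097.
Total: 2 + 31 + 31 + 30 + 31 + 30 + 31 + 31 + 28 + 31 + 30 + 31 + 30 + 31 + 31 + 30 + 31 + 30 + 31 + 31 + 29 + 31 + 30 + 31 + 30 + 31 + 31 + 30 + 31 + 30 + 31 + 31 + 28 + 1 = 977.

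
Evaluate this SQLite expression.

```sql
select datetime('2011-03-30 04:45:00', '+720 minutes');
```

720 minutes = 12h 0m; +720 minutes from 2011-03-30 04:45:00 is 2011-03-30 16:45:00.

2011-03-30 16:45:00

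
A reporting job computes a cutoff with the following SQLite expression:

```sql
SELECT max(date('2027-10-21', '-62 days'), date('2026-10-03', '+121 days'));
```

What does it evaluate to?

2027-08-20

date('2027-10-21', '-62 days') → 2027-08-20.
date('2026-10-03', '+121 days') → 2027-02-01.
Later of the two is 2027-08-20.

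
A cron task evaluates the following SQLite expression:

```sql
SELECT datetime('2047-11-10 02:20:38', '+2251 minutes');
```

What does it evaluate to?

2251 minutes = 37h 31m; +2251 minutes from 2047-11-10 02:20:38 is 2047-11-11 15:51:38 (crosses midnight).

2047-11-11 15:51:38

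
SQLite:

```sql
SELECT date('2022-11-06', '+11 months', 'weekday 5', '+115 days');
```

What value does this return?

Adding +11 months to 2022-11-06 gives 2023-10-06.
`weekday 5` advances to the next Friday; 2023-10-06 is already a Friday, so it stays at 2023-10-06.
Applying '+115 days' to 2023-10-06: counting 115 days forward gives 2024-01-29.

2024-01-29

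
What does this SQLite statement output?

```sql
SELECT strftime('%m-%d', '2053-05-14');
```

`%m-%d` extracts the month-day: 05-14.

05-14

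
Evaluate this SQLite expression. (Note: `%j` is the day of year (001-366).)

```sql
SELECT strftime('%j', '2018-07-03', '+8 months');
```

062

First apply '+8 months': 2018-07-03 → 2019-03-03.
Day-of-year for 2019-03-03: days since 2019-01-01 inclusive = 62, zero-padded to 062.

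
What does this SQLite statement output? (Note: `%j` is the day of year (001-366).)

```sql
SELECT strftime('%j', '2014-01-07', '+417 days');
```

First apply '+417 days': 2014-01-07 → 2015-02-28.
Day-of-year for 2015-02-28: days since 2015-01-01 inclusive = 59, zero-padded to 059.

059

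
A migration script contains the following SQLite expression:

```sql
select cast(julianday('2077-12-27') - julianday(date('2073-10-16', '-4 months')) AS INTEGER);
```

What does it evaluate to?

1655

Adding -4 months to 2073-10-16 gives 2073-06-16.
14 days remain in June 2073 after the 16th (30 − 16).
Full months from July 2073 through November 2077 contribute their day counts.
Then 27 days into December 2077.
Total: 14 + 31 + 31 + 30 + 31 + 30 + 31 + 31 + 28 + 31 + 30 + 31 + 30 + 31 + 31 + 30 + 31 + 30 + 31 + 31 + 28 + 31 + 30 + 31 + 30 + 31 + 31 + 30 + 31 + 30 + 31 + 31 + 29 + 31 + 30 + 31 + 30 + 31 + 31 + 30 + 31 + 30 + 31 + 31 + 28 + 31 + 30 + 31 + 30 + 31 + 31 + 30 + 31 + 30 + 27 = 1655.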